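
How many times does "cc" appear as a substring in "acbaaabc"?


Searching for "cc" in "acbaaabc"
Scanning each position:
  Position 0: "ac" => no
  Position 1: "cb" => no
  Position 2: "ba" => no
  Position 3: "aa" => no
  Position 4: "aa" => no
  Position 5: "ab" => no
  Position 6: "bc" => no
Total occurrences: 0

0


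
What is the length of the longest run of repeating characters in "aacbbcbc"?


Input: "aacbbcbc"
Scanning for longest run:
  Position 1 ('a'): continues run of 'a', length=2
  Position 2 ('c'): new char, reset run to 1
  Position 3 ('b'): new char, reset run to 1
  Position 4 ('b'): continues run of 'b', length=2
  Position 5 ('c'): new char, reset run to 1
  Position 6 ('b'): new char, reset run to 1
  Position 7 ('c'): new char, reset run to 1
Longest run: 'a' with length 2

2


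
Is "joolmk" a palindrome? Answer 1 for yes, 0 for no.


Input: joolmk
Reversed: kmlooj
  Compare pos 0 ('j') with pos 5 ('k'): MISMATCH
  Compare pos 1 ('o') with pos 4 ('m'): MISMATCH
  Compare pos 2 ('o') with pos 3 ('l'): MISMATCH
Result: not a palindrome

0


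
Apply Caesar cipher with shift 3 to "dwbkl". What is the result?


Caesar cipher: shift "dwbkl" by 3
  'd' (pos 3) + 3 = pos 6 = 'g'
  'w' (pos 22) + 3 = pos 25 = 'z'
  'b' (pos 1) + 3 = pos 4 = 'e'
  'k' (pos 10) + 3 = pos 13 = 'n'
  'l' (pos 11) + 3 = pos 14 = 'o'
Result: gzeno

gzeno


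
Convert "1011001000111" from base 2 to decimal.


Input: "1011001000111" in base 2
Positional expansion:
  Digit '1' (value 1) x 2^12 = 4096
  Digit '0' (value 0) x 2^11 = 0
  Digit '1' (value 1) x 2^10 = 1024
  Digit '1' (value 1) x 2^9 = 512
  Digit '0' (value 0) x 2^8 = 0
  Digit '0' (value 0) x 2^7 = 0
  Digit '1' (value 1) x 2^6 = 64
  Digit '0' (value 0) x 2^5 = 0
  Digit '0' (value 0) x 2^4 = 0
  Digit '0' (value 0) x 2^3 = 0
  Digit '1' (value 1) x 2^2 = 4
  Digit '1' (value 1) x 2^1 = 2
  Digit '1' (value 1) x 2^0 = 1
Sum = 5703

5703


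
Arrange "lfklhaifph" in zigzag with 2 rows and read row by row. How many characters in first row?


Zigzag "lfklhaifph" into 2 rows:
Placing characters:
  'l' => row 0
  'f' => row 1
  'k' => row 0
  'l' => row 1
  'h' => row 0
  'a' => row 1
  'i' => row 0
  'f' => row 1
  'p' => row 0
  'h' => row 1
Rows:
  Row 0: "lkhip"
  Row 1: "flafh"
First row length: 5

5


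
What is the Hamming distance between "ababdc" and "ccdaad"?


Comparing "ababdc" and "ccdaad" position by position:
  Position 0: 'a' vs 'c' => differ
  Position 1: 'b' vs 'c' => differ
  Position 2: 'a' vs 'd' => differ
  Position 3: 'b' vs 'a' => differ
  Position 4: 'd' vs 'a' => differ
  Position 5: 'c' vs 'd' => differ
Total differences (Hamming distance): 6

6


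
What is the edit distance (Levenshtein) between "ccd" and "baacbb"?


Computing edit distance: "ccd" -> "baacbb"
DP table:
           b    a    a    c    b    b
      0    1    2    3    4    5    6
  c   1    1    2    3    3    4    5
  c   2    2    2    3    3    4    5
  d   3    3    3    3    4    4    5
Edit distance = dp[3][6] = 5

5


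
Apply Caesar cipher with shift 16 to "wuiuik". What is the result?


Caesar cipher: shift "wuiuik" by 16
  'w' (pos 22) + 16 = pos 12 = 'm'
  'u' (pos 20) + 16 = pos 10 = 'k'
  'i' (pos 8) + 16 = pos 24 = 'y'
  'u' (pos 20) + 16 = pos 10 = 'k'
  'i' (pos 8) + 16 = pos 24 = 'y'
  'k' (pos 10) + 16 = pos 0 = 'a'
Result: mkykya

mkykya


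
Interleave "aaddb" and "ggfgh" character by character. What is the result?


Interleaving "aaddb" and "ggfgh":
  Position 0: 'a' from first, 'g' from second => "ag"
  Position 1: 'a' from first, 'g' from second => "ag"
  Position 2: 'd' from first, 'f' from second => "df"
  Position 3: 'd' from first, 'g' from second => "dg"
  Position 4: 'b' from first, 'h' from second => "bh"
Result: agagdfdgbh

agagdfdgbh


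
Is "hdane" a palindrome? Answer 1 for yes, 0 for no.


Input: hdane
Reversed: enadh
  Compare pos 0 ('h') with pos 4 ('e'): MISMATCH
  Compare pos 1 ('d') with pos 3 ('n'): MISMATCH
Result: not a palindrome

0


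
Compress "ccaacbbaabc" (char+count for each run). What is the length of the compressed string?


Input: ccaacbbaabc
Runs:
  'c' x 2 => "c2"
  'a' x 2 => "a2"
  'c' x 1 => "c1"
  'b' x 2 => "b2"
  'a' x 2 => "a2"
  'b' x 1 => "b1"
  'c' x 1 => "c1"
Compressed: "c2a2c1b2a2b1c1"
Compressed length: 14

14


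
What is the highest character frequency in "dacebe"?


Input: dacebe
Character counts:
  'a': 1
  'b': 1
  'c': 1
  'd': 1
  'e': 2
Maximum frequency: 2

2


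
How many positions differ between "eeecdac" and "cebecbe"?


Comparing "eeecdac" and "cebecbe" position by position:
  Position 0: 'e' vs 'c' => DIFFER
  Position 1: 'e' vs 'e' => same
  Position 2: 'e' vs 'b' => DIFFER
  Position 3: 'c' vs 'e' => DIFFER
  Position 4: 'd' vs 'c' => DIFFER
  Position 5: 'a' vs 'b' => DIFFER
  Position 6: 'c' vs 'e' => DIFFER
Positions that differ: 6

6


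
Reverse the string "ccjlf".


Input: ccjlf
Reading characters right to left:
  Position 4: 'f'
  Position 3: 'l'
  Position 2: 'j'
  Position 1: 'c'
  Position 0: 'c'
Reversed: fljcc

fljcc


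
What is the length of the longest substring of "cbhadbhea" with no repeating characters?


Input: "cbhadbhea"
Sliding window (track last position of each char):
  Position 0 ('c'): window [0,0] length 1 -- new best
  Position 1 ('b'): window [0,1] length 2 -- new best
  Position 2 ('h'): window [0,2] length 3 -- new best
  Position 3 ('a'): window [0,3] length 4 -- new best
  Position 4 ('d'): window [0,4] length 5 -- new best
  Position 5 ('b'): repeat (last at 1), move window start to 2
  Position 5 ('b'): window [2,5] length 4
  Position 6 ('h'): repeat (last at 2), move window start to 3
  Position 6 ('h'): window [3,6] length 4
  Position 7 ('e'): window [3,7] length 5
  Position 8 ('a'): repeat (last at 3), move window start to 4
  Position 8 ('a'): window [4,8] length 5
Longest substring with no repeats: "cbhad" with length 5

5


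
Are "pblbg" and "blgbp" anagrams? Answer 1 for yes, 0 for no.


Strings: "pblbg", "blgbp"
Sorted first:  bbglp
Sorted second: bbglp
Sorted forms match => anagrams

1


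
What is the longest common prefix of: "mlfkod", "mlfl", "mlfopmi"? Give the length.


Words: mlfkod, mlfl, mlfopmi
  Position 0: all 'm' => match
  Position 1: all 'l' => match
  Position 2: all 'f' => match
  Position 3: ('k', 'l', 'o') => mismatch, stop
LCP = "mlf" (length 3)

3


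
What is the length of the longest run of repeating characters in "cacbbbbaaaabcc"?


Input: "cacbbbbaaaabcc"
Scanning for longest run:
  Position 1 ('a'): new char, reset run to 1
  Position 2 ('c'): new char, reset run to 1
  Position 3 ('b'): new char, reset run to 1
  Position 4 ('b'): continues run of 'b', length=2
  Position 5 ('b'): continues run of 'b', length=3
  Position 6 ('b'): continues run of 'b', length=4
  Position 7 ('a'): new char, reset run to 1
  Position 8 ('a'): continues run of 'a', length=2
  Position 9 ('a'): continues run of 'a', length=3
  Position 10 ('a'): continues run of 'a', length=4
  Position 11 ('b'): new char, reset run to 1
  Position 12 ('c'): new char, reset run to 1
  Position 13 ('c'): continues run of 'c', length=2
Longest run: 'b' with length 4

4


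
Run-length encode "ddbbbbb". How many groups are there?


Input: ddbbbbb
Scanning for consecutive runs:
  Group 1: 'd' x 2 (positions 0-1)
  Group 2: 'b' x 5 (positions 2-6)
Total groups: 2

2


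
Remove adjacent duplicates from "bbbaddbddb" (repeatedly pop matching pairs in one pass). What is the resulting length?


Input: bbbaddbddb
Stack-based adjacent duplicate removal:
  Read 'b': push. Stack: b
  Read 'b': matches stack top 'b' => pop. Stack: (empty)
  Read 'b': push. Stack: b
  Read 'a': push. Stack: ba
  Read 'd': push. Stack: bad
  Read 'd': matches stack top 'd' => pop. Stack: ba
  Read 'b': push. Stack: bab
  Read 'd': push. Stack: babd
  Read 'd': matches stack top 'd' => pop. Stack: bab
  Read 'b': matches stack top 'b' => pop. Stack: ba
Final stack: "ba" (length 2)

2


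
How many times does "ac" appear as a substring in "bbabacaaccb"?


Searching for "ac" in "bbabacaaccb"
Scanning each position:
  Position 0: "bb" => no
  Position 1: "ba" => no
  Position 2: "ab" => no
  Position 3: "ba" => no
  Position 4: "ac" => MATCH
  Position 5: "ca" => no
  Position 6: "aa" => no
  Position 7: "ac" => MATCH
  Position 8: "cc" => no
  Position 9: "cb" => no
Total occurrences: 2

2


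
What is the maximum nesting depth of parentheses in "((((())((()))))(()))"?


Input: "((((())((()))))(()))"
Tracking depth:
  Position 0 '(': depth becomes 1
  Position 1 '(': depth becomes 2
  Position 2 '(': depth becomes 3
  Position 3 '(': depth becomes 4
  Position 4 '(': depth becomes 5
  Position 5 ')': depth becomes 4
  Position 6 ')': depth becomes 3
  Position 7 '(': depth becomes 4
  Position 8 '(': depth becomes 5
  Position 9 '(': depth becomes 6
  Position 10 ')': depth becomes 5
  Position 11 ')': depth becomes 4
  Position 12 ')': depth becomes 3
  Position 13 ')': depth becomes 2
  Position 14 ')': depth becomes 1
  Position 15 '(': depth becomes 2
  Position 16 '(': depth becomes 3
  Position 17 ')': depth becomes 2
  Position 18 ')': depth becomes 1
  Position 19 ')': depth becomes 0
Maximum depth reached: 6

6


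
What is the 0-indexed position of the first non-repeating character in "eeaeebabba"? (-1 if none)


Input: eeaeebabba
Character frequencies:
  'a': 3
  'b': 3
  'e': 4
Scanning left to right for freq == 1:
  Position 0 ('e'): freq=4, skip
  Position 1 ('e'): freq=4, skip
  Position 2 ('a'): freq=3, skip
  Position 3 ('e'): freq=4, skip
  Position 4 ('e'): freq=4, skip
  Position 5 ('b'): freq=3, skip
  Position 6 ('a'): freq=3, skip
  Position 7 ('b'): freq=3, skip
  Position 8 ('b'): freq=3, skip
  Position 9 ('a'): freq=3, skip
  No unique character found => answer = -1

-1


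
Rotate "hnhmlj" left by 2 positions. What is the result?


Input: "hnhmlj", rotate left by 2
First 2 characters: "hn"
Remaining characters: "hmlj"
Concatenate remaining + first: "hmlj" + "hn" = "hmljhn"

hmljhn


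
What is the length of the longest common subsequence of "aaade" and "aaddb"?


LCS of "aaade" and "aaddb"
DP table:
           a    a    d    d    b
      0    0    0    0    0    0
  a   0    1    1    1    1    1
  a   0    1    2    2    2    2
  a   0    1    2    2    2    2
  d   0    1    2    3    3    3
  e   0    1    2    3    3    3
LCS length = dp[5][5] = 3

3


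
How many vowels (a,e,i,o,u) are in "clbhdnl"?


Input: clbhdnl
Checking each character:
  'c' at position 0: consonant
  'l' at position 1: consonant
  'b' at position 2: consonant
  'h' at position 3: consonant
  'd' at position 4: consonant
  'n' at position 5: consonant
  'l' at position 6: consonant
Total vowels: 0

0


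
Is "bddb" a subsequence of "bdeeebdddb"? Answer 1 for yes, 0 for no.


Check if "bddb" is a subsequence of "bdeeebdddb"
Greedy scan:
  Position 0 ('b'): matches sub[0] = 'b'
  Position 1 ('d'): matches sub[1] = 'd'
  Position 2 ('e'): no match needed
  Position 3 ('e'): no match needed
  Position 4 ('e'): no match needed
  Position 5 ('b'): no match needed
  Position 6 ('d'): matches sub[2] = 'd'
  Position 7 ('d'): no match needed
  Position 8 ('d'): no match needed
  Position 9 ('b'): matches sub[3] = 'b'
All 4 characters matched => is a subsequence

1


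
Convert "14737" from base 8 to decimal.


Input: "14737" in base 8
Positional expansion:
  Digit '1' (value 1) x 8^4 = 4096
  Digit '4' (value 4) x 8^3 = 2048
  Digit '7' (value 7) x 8^2 = 448
  Digit '3' (value 3) x 8^1 = 24
  Digit '7' (value 7) x 8^0 = 7
Sum = 6623

6623


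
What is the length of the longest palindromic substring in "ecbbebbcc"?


Input: "ecbbebbcc"
Checking substrings for palindromes:
  [1:8] "cbbebbc" (len 7) => palindrome
  [2:7] "bbebb" (len 5) => palindrome
  [3:6] "beb" (len 3) => palindrome
  [2:4] "bb" (len 2) => palindrome
  [5:7] "bb" (len 2) => palindrome
  [7:9] "cc" (len 2) => palindrome
Longest palindromic substring: "cbbebbc" with length 7

7


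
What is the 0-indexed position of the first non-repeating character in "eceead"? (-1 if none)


Input: eceead
Character frequencies:
  'a': 1
  'c': 1
  'd': 1
  'e': 3
Scanning left to right for freq == 1:
  Position 0 ('e'): freq=3, skip
  Position 1 ('c'): unique! => answer = 1

1


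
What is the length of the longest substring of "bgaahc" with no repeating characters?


Input: "bgaahc"
Sliding window (track last position of each char):
  Position 0 ('b'): window [0,0] length 1 -- new best
  Position 1 ('g'): window [0,1] length 2 -- new best
  Position 2 ('a'): window [0,2] length 3 -- new best
  Position 3 ('a'): repeat (last at 2), move window start to 3
  Position 3 ('a'): window [3,3] length 1
  Position 4 ('h'): window [3,4] length 2
  Position 5 ('c'): window [3,5] length 3
Longest substring with no repeats: "bga" with length 3

3


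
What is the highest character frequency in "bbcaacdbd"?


Input: bbcaacdbd
Character counts:
  'a': 2
  'b': 3
  'c': 2
  'd': 2
Maximum frequency: 3

3


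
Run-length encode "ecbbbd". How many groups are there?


Input: ecbbbd
Scanning for consecutive runs:
  Group 1: 'e' x 1 (positions 0-0)
  Group 2: 'c' x 1 (positions 1-1)
  Group 3: 'b' x 3 (positions 2-4)
  Group 4: 'd' x 1 (positions 5-5)
Total groups: 4

4


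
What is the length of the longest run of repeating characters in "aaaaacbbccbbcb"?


Input: "aaaaacbbccbbcb"
Scanning for longest run:
  Position 1 ('a'): continues run of 'a', length=2
  Position 2 ('a'): continues run of 'a', length=3
  Position 3 ('a'): continues run of 'a', length=4
  Position 4 ('a'): continues run of 'a', length=5
  Position 5 ('c'): new char, reset run to 1
  Position 6 ('b'): new char, reset run to 1
  Position 7 ('b'): continues run of 'b', length=2
  Position 8 ('c'): new char, reset run to 1
  Position 9 ('c'): continues run of 'c', length=2
  Position 10 ('b'): new char, reset run to 1
  Position 11 ('b'): continues run of 'b', length=2
  Position 12 ('c'): new char, reset run to 1
  Position 13 ('b'): new char, reset run to 1
Longest run: 'a' with length 5

5


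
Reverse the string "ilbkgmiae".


Input: ilbkgmiae
Reading characters right to left:
  Position 8: 'e'
  Position 7: 'a'
  Position 6: 'i'
  Position 5: 'm'
  Position 4: 'g'
  Position 3: 'k'
  Position 2: 'b'
  Position 1: 'l'
  Position 0: 'i'
Reversed: eaimgkbli

eaimgkbli


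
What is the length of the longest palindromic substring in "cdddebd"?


Input: "cdddebd"
Checking substrings for palindromes:
  [1:4] "ddd" (len 3) => palindrome
  [1:3] "dd" (len 2) => palindrome
  [2:4] "dd" (len 2) => palindrome
Longest palindromic substring: "ddd" with length 3

3


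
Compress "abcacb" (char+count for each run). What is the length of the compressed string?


Input: abcacb
Runs:
  'a' x 1 => "a1"
  'b' x 1 => "b1"
  'c' x 1 => "c1"
  'a' x 1 => "a1"
  'c' x 1 => "c1"
  'b' x 1 => "b1"
Compressed: "a1b1c1a1c1b1"
Compressed length: 12

12


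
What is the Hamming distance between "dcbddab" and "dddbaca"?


Comparing "dcbddab" and "dddbaca" position by position:
  Position 0: 'd' vs 'd' => same
  Position 1: 'c' vs 'd' => differ
  Position 2: 'b' vs 'd' => differ
  Position 3: 'd' vs 'b' => differ
  Position 4: 'd' vs 'a' => differ
  Position 5: 'a' vs 'c' => differ
  Position 6: 'b' vs 'a' => differ
Total differences (Hamming distance): 6

6


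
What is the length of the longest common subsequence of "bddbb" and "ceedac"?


LCS of "bddbb" and "ceedac"
DP table:
           c    e    e    d    a    c
      0    0    0    0    0    0    0
  b   0    0    0    0    0    0    0
  d   0    0    0    0    1    1    1
  d   0    0    0    0    1    1    1
  b   0    0    0    0    1    1    1
  b   0    0    0    0    1    1    1
LCS length = dp[5][6] = 1

1


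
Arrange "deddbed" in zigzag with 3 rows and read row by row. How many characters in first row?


Zigzag "deddbed" into 3 rows:
Placing characters:
  'd' => row 0
  'e' => row 1
  'd' => row 2
  'd' => row 1
  'b' => row 0
  'e' => row 1
  'd' => row 2
Rows:
  Row 0: "db"
  Row 1: "ede"
  Row 2: "dd"
First row length: 2

2


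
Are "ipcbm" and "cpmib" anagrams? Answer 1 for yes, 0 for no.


Strings: "ipcbm", "cpmib"
Sorted first:  bcimp
Sorted second: bcimp
Sorted forms match => anagrams

1


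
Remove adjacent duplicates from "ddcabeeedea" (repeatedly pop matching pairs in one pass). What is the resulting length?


Input: ddcabeeedea
Stack-based adjacent duplicate removal:
  Read 'd': push. Stack: d
  Read 'd': matches stack top 'd' => pop. Stack: (empty)
  Read 'c': push. Stack: c
  Read 'a': push. Stack: ca
  Read 'b': push. Stack: cab
  Read 'e': push. Stack: cabe
  Read 'e': matches stack top 'e' => pop. Stack: cab
  Read 'e': push. Stack: cabe
  Read 'd': push. Stack: cabed
  Read 'e': push. Stack: cabede
  Read 'a': push. Stack: cabedea
Final stack: "cabedea" (length 7)

7


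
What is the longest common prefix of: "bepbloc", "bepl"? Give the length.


Words: bepbloc, bepl
  Position 0: all 'b' => match
  Position 1: all 'e' => match
  Position 2: all 'p' => match
  Position 3: ('b', 'l') => mismatch, stop
LCP = "bep" (length 3)

3


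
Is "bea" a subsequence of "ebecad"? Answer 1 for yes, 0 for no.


Check if "bea" is a subsequence of "ebecad"
Greedy scan:
  Position 0 ('e'): no match needed
  Position 1 ('b'): matches sub[0] = 'b'
  Position 2 ('e'): matches sub[1] = 'e'
  Position 3 ('c'): no match needed
  Position 4 ('a'): matches sub[2] = 'a'
  Position 5 ('d'): no match needed
All 3 characters matched => is a subsequence

1


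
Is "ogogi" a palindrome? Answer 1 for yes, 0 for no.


Input: ogogi
Reversed: igogo
  Compare pos 0 ('o') with pos 4 ('i'): MISMATCH
  Compare pos 1 ('g') with pos 3 ('g'): match
Result: not a palindrome

0


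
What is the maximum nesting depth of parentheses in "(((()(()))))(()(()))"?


Input: "(((()(()))))(()(()))"
Tracking depth:
  Position 0 '(': depth becomes 1
  Position 1 '(': depth becomes 2
  Position 2 '(': depth becomes 3
  Position 3 '(': depth becomes 4
  Position 4 ')': depth becomes 3
  Position 5 '(': depth becomes 4
  Position 6 '(': depth becomes 5
  Position 7 ')': depth becomes 4
  Position 8 ')': depth becomes 3
  Position 9 ')': depth becomes 2
  Position 10 ')': depth becomes 1
  Position 11 ')': depth becomes 0
  Position 12 '(': depth becomes 1
  Position 13 '(': depth becomes 2
  Position 14 ')': depth becomes 1
  Position 15 '(': depth becomes 2
  Position 16 '(': depth becomes 3
  Position 17 ')': depth becomes 2
  Position 18 ')': depth becomes 1
  Position 19 ')': depth becomes 0
Maximum depth reached: 5

5


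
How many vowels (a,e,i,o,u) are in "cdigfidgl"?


Input: cdigfidgl
Checking each character:
  'c' at position 0: consonant
  'd' at position 1: consonant
  'i' at position 2: vowel (running total: 1)
  'g' at position 3: consonant
  'f' at position 4: consonant
  'i' at position 5: vowel (running total: 2)
  'd' at position 6: consonant
  'g' at position 7: consonant
  'l' at position 8: consonant
Total vowels: 2

2


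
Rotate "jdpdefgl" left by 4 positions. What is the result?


Input: "jdpdefgl", rotate left by 4
First 4 characters: "jdpd"
Remaining characters: "efgl"
Concatenate remaining + first: "efgl" + "jdpd" = "efgljdpd"

efgljdpd


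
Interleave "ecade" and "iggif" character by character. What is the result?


Interleaving "ecade" and "iggif":
  Position 0: 'e' from first, 'i' from second => "ei"
  Position 1: 'c' from first, 'g' from second => "cg"
  Position 2: 'a' from first, 'g' from second => "ag"
  Position 3: 'd' from first, 'i' from second => "di"
  Position 4: 'e' from first, 'f' from second => "ef"
Result: eicgagdief

eicgagdief


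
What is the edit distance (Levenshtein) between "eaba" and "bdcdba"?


Computing edit distance: "eaba" -> "bdcdba"
DP table:
           b    d    c    d    b    a
      0    1    2    3    4    5    6
  e   1    1    2    3    4    5    6
  a   2    2    2    3    4    5    5
  b   3    2    3    3    4    4    5
  a   4    3    3    4    4    5    4
Edit distance = dp[4][6] = 4

4


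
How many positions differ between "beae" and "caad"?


Comparing "beae" and "caad" position by position:
  Position 0: 'b' vs 'c' => DIFFER
  Position 1: 'e' vs 'a' => DIFFER
  Position 2: 'a' vs 'a' => same
  Position 3: 'e' vs 'd' => DIFFER
Positions that differ: 3

3


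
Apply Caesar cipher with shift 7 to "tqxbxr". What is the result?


Caesar cipher: shift "tqxbxr" by 7
  't' (pos 19) + 7 = pos 0 = 'a'
  'q' (pos 16) + 7 = pos 23 = 'x'
  'x' (pos 23) + 7 = pos 4 = 'e'
  'b' (pos 1) + 7 = pos 8 = 'i'
  'x' (pos 23) + 7 = pos 4 = 'e'
  'r' (pos 17) + 7 = pos 24 = 'y'
Result: axeiey

axeiey


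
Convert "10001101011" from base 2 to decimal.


Input: "10001101011" in base 2
Positional expansion:
  Digit '1' (value 1) x 2^10 = 1024
  Digit '0' (value 0) x 2^9 = 0
  Digit '0' (value 0) x 2^8 = 0
  Digit '0' (value 0) x 2^7 = 0
  Digit '1' (value 1) x 2^6 = 64
  Digit '1' (value 1) x 2^5 = 32
  Digit '0' (value 0) x 2^4 = 0
  Digit '1' (value 1) x 2^3 = 8
  Digit '0' (value 0) x 2^2 = 0
  Digit '1' (value 1) x 2^1 = 2
  Digit '1' (value 1) x 2^0 = 1
Sum = 1131

1131


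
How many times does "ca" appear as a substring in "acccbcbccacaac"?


Searching for "ca" in "acccbcbccacaac"
Scanning each position:
  Position 0: "ac" => no
  Position 1: "cc" => no
  Position 2: "cc" => no
  Position 3: "cb" => no
  Position 4: "bc" => no
  Position 5: "cb" => no
  Position 6: "bc" => no
  Position 7: "cc" => no
  Position 8: "ca" => MATCH
  Position 9: "ac" => no
  Position 10: "ca" => MATCH
  Position 11: "aa" => no
  Position 12: "ac" => no
Total occurrences: 2

2


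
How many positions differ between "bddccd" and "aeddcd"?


Comparing "bddccd" and "aeddcd" position by position:
  Position 0: 'b' vs 'a' => DIFFER
  Position 1: 'd' vs 'e' => DIFFER
  Position 2: 'd' vs 'd' => same
  Position 3: 'c' vs 'd' => DIFFER
  Position 4: 'c' vs 'c' => same
  Position 5: 'd' vs 'd' => same
Positions that differ: 3

3


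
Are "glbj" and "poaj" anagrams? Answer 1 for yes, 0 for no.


Strings: "glbj", "poaj"
Sorted first:  bgjl
Sorted second: ajop
Differ at position 0: 'b' vs 'a' => not anagrams

0


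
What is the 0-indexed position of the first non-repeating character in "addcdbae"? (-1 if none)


Input: addcdbae
Character frequencies:
  'a': 2
  'b': 1
  'c': 1
  'd': 3
  'e': 1
Scanning left to right for freq == 1:
  Position 0 ('a'): freq=2, skip
  Position 1 ('d'): freq=3, skip
  Position 2 ('d'): freq=3, skip
  Position 3 ('c'): unique! => answer = 3

3


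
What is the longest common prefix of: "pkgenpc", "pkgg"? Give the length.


Words: pkgenpc, pkgg
  Position 0: all 'p' => match
  Position 1: all 'k' => match
  Position 2: all 'g' => match
  Position 3: ('e', 'g') => mismatch, stop
LCP = "pkg" (length 3)

3


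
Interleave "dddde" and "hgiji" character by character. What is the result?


Interleaving "dddde" and "hgiji":
  Position 0: 'd' from first, 'h' from second => "dh"
  Position 1: 'd' from first, 'g' from second => "dg"
  Position 2: 'd' from first, 'i' from second => "di"
  Position 3: 'd' from first, 'j' from second => "dj"
  Position 4: 'e' from first, 'i' from second => "ei"
Result: dhdgdidjei

dhdgdidjei


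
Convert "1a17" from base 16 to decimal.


Input: "1a17" in base 16
Positional expansion:
  Digit '1' (value 1) x 16^3 = 4096
  Digit 'a' (value 10) x 16^2 = 2560
  Digit '1' (value 1) x 16^1 = 16
  Digit '7' (value 7) x 16^0 = 7
Sum = 6679

6679


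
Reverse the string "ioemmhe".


Input: ioemmhe
Reading characters right to left:
  Position 6: 'e'
  Position 5: 'h'
  Position 4: 'm'
  Position 3: 'm'
  Position 2: 'e'
  Position 1: 'o'
  Position 0: 'i'
Reversed: ehmmeoi

ehmmeoi


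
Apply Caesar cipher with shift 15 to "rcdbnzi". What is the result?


Caesar cipher: shift "rcdbnzi" by 15
  'r' (pos 17) + 15 = pos 6 = 'g'
  'c' (pos 2) + 15 = pos 17 = 'r'
  'd' (pos 3) + 15 = pos 18 = 's'
  'b' (pos 1) + 15 = pos 16 = 'q'
  'n' (pos 13) + 15 = pos 2 = 'c'
  'z' (pos 25) + 15 = pos 14 = 'o'
  'i' (pos 8) + 15 = pos 23 = 'x'
Result: grsqcox

grsqcox


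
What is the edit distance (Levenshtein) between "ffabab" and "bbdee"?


Computing edit distance: "ffabab" -> "bbdee"
DP table:
           b    b    d    e    e
      0    1    2    3    4    5
  f   1    1    2    3    4    5
  f   2    2    2    3    4    5
  a   3    3    3    3    4    5
  b   4    3    3    4    4    5
  a   5    4    4    4    5    5
  b   6    5    4    5    5    6
Edit distance = dp[6][5] = 6

6


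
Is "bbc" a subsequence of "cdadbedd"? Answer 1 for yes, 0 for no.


Check if "bbc" is a subsequence of "cdadbedd"
Greedy scan:
  Position 0 ('c'): no match needed
  Position 1 ('d'): no match needed
  Position 2 ('a'): no match needed
  Position 3 ('d'): no match needed
  Position 4 ('b'): matches sub[0] = 'b'
  Position 5 ('e'): no match needed
  Position 6 ('d'): no match needed
  Position 7 ('d'): no match needed
Only matched 1/3 characters => not a subsequence

0


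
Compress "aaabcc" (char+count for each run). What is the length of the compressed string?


Input: aaabcc
Runs:
  'a' x 3 => "a3"
  'b' x 1 => "b1"
  'c' x 2 => "c2"
Compressed: "a3b1c2"
Compressed length: 6

6


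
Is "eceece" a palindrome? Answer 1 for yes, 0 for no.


Input: eceece
Reversed: eceece
  Compare pos 0 ('e') with pos 5 ('e'): match
  Compare pos 1 ('c') with pos 4 ('c'): match
  Compare pos 2 ('e') with pos 3 ('e'): match
Result: palindrome

1


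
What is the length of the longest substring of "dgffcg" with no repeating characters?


Input: "dgffcg"
Sliding window (track last position of each char):
  Position 0 ('d'): window [0,0] length 1 -- new best
  Position 1 ('g'): window [0,1] length 2 -- new best
  Position 2 ('f'): window [0,2] length 3 -- new best
  Position 3 ('f'): repeat (last at 2), move window start to 3
  Position 3 ('f'): window [3,3] length 1
  Position 4 ('c'): window [3,4] length 2
  Position 5 ('g'): window [3,5] length 3
Longest substring with no repeats: "dgf" with length 3

3


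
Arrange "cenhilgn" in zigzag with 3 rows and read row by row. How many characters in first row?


Zigzag "cenhilgn" into 3 rows:
Placing characters:
  'c' => row 0
  'e' => row 1
  'n' => row 2
  'h' => row 1
  'i' => row 0
  'l' => row 1
  'g' => row 2
  'n' => row 1
Rows:
  Row 0: "ci"
  Row 1: "ehln"
  Row 2: "ng"
First row length: 2

2


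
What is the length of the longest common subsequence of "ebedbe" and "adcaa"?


LCS of "ebedbe" and "adcaa"
DP table:
           a    d    c    a    a
      0    0    0    0    0    0
  e   0    0    0    0    0    0
  b   0    0    0    0    0    0
  e   0    0    0    0    0    0
  d   0    0    1    1    1    1
  b   0    0    1    1    1    1
  e   0    0    1    1    1    1
LCS length = dp[6][5] = 1

1


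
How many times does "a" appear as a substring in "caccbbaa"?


Searching for "a" in "caccbbaa"
Scanning each position:
  Position 0: "c" => no
  Position 1: "a" => MATCH
  Position 2: "c" => no
  Position 3: "c" => no
  Position 4: "b" => no
  Position 5: "b" => no
  Position 6: "a" => MATCH
  Position 7: "a" => MATCH
Total occurrences: 3

3


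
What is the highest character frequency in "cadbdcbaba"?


Input: cadbdcbaba
Character counts:
  'a': 3
  'b': 3
  'c': 2
  'd': 2
Maximum frequency: 3

3


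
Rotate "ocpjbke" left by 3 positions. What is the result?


Input: "ocpjbke", rotate left by 3
First 3 characters: "ocp"
Remaining characters: "jbke"
Concatenate remaining + first: "jbke" + "ocp" = "jbkeocp"

jbkeocp


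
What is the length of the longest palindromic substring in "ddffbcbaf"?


Input: "ddffbcbaf"
Checking substrings for palindromes:
  [4:7] "bcb" (len 3) => palindrome
  [0:2] "dd" (len 2) => palindrome
  [2:4] "ff" (len 2) => palindrome
Longest palindromic substring: "bcb" with length 3

3


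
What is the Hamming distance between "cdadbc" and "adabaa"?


Comparing "cdadbc" and "adabaa" position by position:
  Position 0: 'c' vs 'a' => differ
  Position 1: 'd' vs 'd' => same
  Position 2: 'a' vs 'a' => same
  Position 3: 'd' vs 'b' => differ
  Position 4: 'b' vs 'a' => differ
  Position 5: 'c' vs 'a' => differ
Total differences (Hamming distance): 4

4


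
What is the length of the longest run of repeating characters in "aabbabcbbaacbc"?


Input: "aabbabcbbaacbc"
Scanning for longest run:
  Position 1 ('a'): continues run of 'a', length=2
  Position 2 ('b'): new char, reset run to 1
  Position 3 ('b'): continues run of 'b', length=2
  Position 4 ('a'): new char, reset run to 1
  Position 5 ('b'): new char, reset run to 1
  Position 6 ('c'): new char, reset run to 1
  Position 7 ('b'): new char, reset run to 1
  Position 8 ('b'): continues run of 'b', length=2
  Position 9 ('a'): new char, reset run to 1
  Position 10 ('a'): continues run of 'a', length=2
  Position 11 ('c'): new char, reset run to 1
  Position 12 ('b'): new char, reset run to 1
  Position 13 ('c'): new char, reset run to 1
Longest run: 'a' with length 2

2


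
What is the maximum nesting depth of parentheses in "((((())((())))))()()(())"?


Input: "((((())((())))))()()(())"
Tracking depth:
  Position 0 '(': depth becomes 1
  Position 1 '(': depth becomes 2
  Position 2 '(': depth becomes 3
  Position 3 '(': depth becomes 4
  Position 4 '(': depth becomes 5
  Position 5 ')': depth becomes 4
  Position 6 ')': depth becomes 3
  Position 7 '(': depth becomes 4
  Position 8 '(': depth becomes 5
  Position 9 '(': depth becomes 6
  Position 10 ')': depth becomes 5
  Position 11 ')': depth becomes 4
  Position 12 ')': depth becomes 3
  Position 13 ')': depth becomes 2
  Position 14 ')': depth becomes 1
  Position 15 ')': depth becomes 0
  Position 16 '(': depth becomes 1
  Position 17 ')': depth becomes 0
  Position 18 '(': depth becomes 1
  Position 19 ')': depth becomes 0
  Position 20 '(': depth becomes 1
  Position 21 '(': depth becomes 2
  Position 22 ')': depth becomes 1
  Position 23 ')': depth becomes 0
Maximum depth reached: 6

6


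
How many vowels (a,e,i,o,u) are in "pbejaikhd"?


Input: pbejaikhd
Checking each character:
  'p' at position 0: consonant
  'b' at position 1: consonant
  'e' at position 2: vowel (running total: 1)
  'j' at position 3: consonant
  'a' at position 4: vowel (running total: 2)
  'i' at position 5: vowel (running total: 3)
  'k' at position 6: consonant
  'h' at position 7: consonant
  'd' at position 8: consonant
Total vowels: 3

3


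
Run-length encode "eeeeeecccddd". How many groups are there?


Input: eeeeeecccddd
Scanning for consecutive runs:
  Group 1: 'e' x 6 (positions 0-5)
  Group 2: 'c' x 3 (positions 6-8)
  Group 3: 'd' x 3 (positions 9-11)
Total groups: 3

3


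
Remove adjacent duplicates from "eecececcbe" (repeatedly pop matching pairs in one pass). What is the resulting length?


Input: eecececcbe
Stack-based adjacent duplicate removal:
  Read 'e': push. Stack: e
  Read 'e': matches stack top 'e' => pop. Stack: (empty)
  Read 'c': push. Stack: c
  Read 'e': push. Stack: ce
  Read 'c': push. Stack: cec
  Read 'e': push. Stack: cece
  Read 'c': push. Stack: cecec
  Read 'c': matches stack top 'c' => pop. Stack: cece
  Read 'b': push. Stack: ceceb
  Read 'e': push. Stack: cecebe
Final stack: "cecebe" (length 6)

6


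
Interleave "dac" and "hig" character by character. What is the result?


Interleaving "dac" and "hig":
  Position 0: 'd' from first, 'h' from second => "dh"
  Position 1: 'a' from first, 'i' from second => "ai"
  Position 2: 'c' from first, 'g' from second => "cg"
Result: dhaicg

dhaicg


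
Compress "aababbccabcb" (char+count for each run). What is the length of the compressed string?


Input: aababbccabcb
Runs:
  'a' x 2 => "a2"
  'b' x 1 => "b1"
  'a' x 1 => "a1"
  'b' x 2 => "b2"
  'c' x 2 => "c2"
  'a' x 1 => "a1"
  'b' x 1 => "b1"
  'c' x 1 => "c1"
  'b' x 1 => "b1"
Compressed: "a2b1a1b2c2a1b1c1b1"
Compressed length: 18

18


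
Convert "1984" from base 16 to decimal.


Input: "1984" in base 16
Positional expansion:
  Digit '1' (value 1) x 16^3 = 4096
  Digit '9' (value 9) x 16^2 = 2304
  Digit '8' (value 8) x 16^1 = 128
  Digit '4' (value 4) x 16^0 = 4
Sum = 6532

6532


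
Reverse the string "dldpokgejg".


Input: dldpokgejg
Reading characters right to left:
  Position 9: 'g'
  Position 8: 'j'
  Position 7: 'e'
  Position 6: 'g'
  Position 5: 'k'
  Position 4: 'o'
  Position 3: 'p'
  Position 2: 'd'
  Position 1: 'l'
  Position 0: 'd'
Reversed: gjegkopdld

gjegkopdld


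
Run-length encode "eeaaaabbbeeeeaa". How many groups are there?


Input: eeaaaabbbeeeeaa
Scanning for consecutive runs:
  Group 1: 'e' x 2 (positions 0-1)
  Group 2: 'a' x 4 (positions 2-5)
  Group 3: 'b' x 3 (positions 6-8)
  Group 4: 'e' x 4 (positions 9-12)
  Group 5: 'a' x 2 (positions 13-14)
Total groups: 5

5


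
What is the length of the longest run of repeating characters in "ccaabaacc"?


Input: "ccaabaacc"
Scanning for longest run:
  Position 1 ('c'): continues run of 'c', length=2
  Position 2 ('a'): new char, reset run to 1
  Position 3 ('a'): continues run of 'a', length=2
  Position 4 ('b'): new char, reset run to 1
  Position 5 ('a'): new char, reset run to 1
  Position 6 ('a'): continues run of 'a', length=2
  Position 7 ('c'): new char, reset run to 1
  Position 8 ('c'): continues run of 'c', length=2
Longest run: 'c' with length 2

2


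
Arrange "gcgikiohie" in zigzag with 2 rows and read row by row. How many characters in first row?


Zigzag "gcgikiohie" into 2 rows:
Placing characters:
  'g' => row 0
  'c' => row 1
  'g' => row 0
  'i' => row 1
  'k' => row 0
  'i' => row 1
  'o' => row 0
  'h' => row 1
  'i' => row 0
  'e' => row 1
Rows:
  Row 0: "ggkoi"
  Row 1: "ciihe"
First row length: 5

5


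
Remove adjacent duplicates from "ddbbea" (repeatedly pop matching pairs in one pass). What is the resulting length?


Input: ddbbea
Stack-based adjacent duplicate removal:
  Read 'd': push. Stack: d
  Read 'd': matches stack top 'd' => pop. Stack: (empty)
  Read 'b': push. Stack: b
  Read 'b': matches stack top 'b' => pop. Stack: (empty)
  Read 'e': push. Stack: e
  Read 'a': push. Stack: ea
Final stack: "ea" (length 2)

2


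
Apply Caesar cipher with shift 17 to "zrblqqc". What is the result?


Caesar cipher: shift "zrblqqc" by 17
  'z' (pos 25) + 17 = pos 16 = 'q'
  'r' (pos 17) + 17 = pos 8 = 'i'
  'b' (pos 1) + 17 = pos 18 = 's'
  'l' (pos 11) + 17 = pos 2 = 'c'
  'q' (pos 16) + 17 = pos 7 = 'h'
  'q' (pos 16) + 17 = pos 7 = 'h'
  'c' (pos 2) + 17 = pos 19 = 't'
Result: qischht

qischht


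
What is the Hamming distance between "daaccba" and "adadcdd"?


Comparing "daaccba" and "adadcdd" position by position:
  Position 0: 'd' vs 'a' => differ
  Position 1: 'a' vs 'd' => differ
  Position 2: 'a' vs 'a' => same
  Position 3: 'c' vs 'd' => differ
  Position 4: 'c' vs 'c' => same
  Position 5: 'b' vs 'd' => differ
  Position 6: 'a' vs 'd' => differ
Total differences (Hamming distance): 5

5


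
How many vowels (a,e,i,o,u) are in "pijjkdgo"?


Input: pijjkdgo
Checking each character:
  'p' at position 0: consonant
  'i' at position 1: vowel (running total: 1)
  'j' at position 2: consonant
  'j' at position 3: consonant
  'k' at position 4: consonant
  'd' at position 5: consonant
  'g' at position 6: consonant
  'o' at position 7: vowel (running total: 2)
Total vowels: 2

2


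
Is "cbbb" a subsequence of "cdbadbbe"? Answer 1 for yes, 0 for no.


Check if "cbbb" is a subsequence of "cdbadbbe"
Greedy scan:
  Position 0 ('c'): matches sub[0] = 'c'
  Position 1 ('d'): no match needed
  Position 2 ('b'): matches sub[1] = 'b'
  Position 3 ('a'): no match needed
  Position 4 ('d'): no match needed
  Position 5 ('b'): matches sub[2] = 'b'
  Position 6 ('b'): matches sub[3] = 'b'
  Position 7 ('e'): no match needed
All 4 characters matched => is a subsequence

1


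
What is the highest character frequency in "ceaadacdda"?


Input: ceaadacdda
Character counts:
  'a': 4
  'c': 2
  'd': 3
  'e': 1
Maximum frequency: 4

4


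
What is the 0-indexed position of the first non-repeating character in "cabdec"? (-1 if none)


Input: cabdec
Character frequencies:
  'a': 1
  'b': 1
  'c': 2
  'd': 1
  'e': 1
Scanning left to right for freq == 1:
  Position 0 ('c'): freq=2, skip
  Position 1 ('a'): unique! => answer = 1

1


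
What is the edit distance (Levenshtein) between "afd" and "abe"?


Computing edit distance: "afd" -> "abe"
DP table:
           a    b    e
      0    1    2    3
  a   1    0    1    2
  f   2    1    1    2
  d   3    2    2    2
Edit distance = dp[3][3] = 2

2


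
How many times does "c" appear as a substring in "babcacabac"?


Searching for "c" in "babcacabac"
Scanning each position:
  Position 0: "b" => no
  Position 1: "a" => no
  Position 2: "b" => no
  Position 3: "c" => MATCH
  Position 4: "a" => no
  Position 5: "c" => MATCH
  Position 6: "a" => no
  Position 7: "b" => no
  Position 8: "a" => no
  Position 9: "c" => MATCH
Total occurrences: 3

3


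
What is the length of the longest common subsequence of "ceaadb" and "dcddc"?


LCS of "ceaadb" and "dcddc"
DP table:
           d    c    d    d    c
      0    0    0    0    0    0
  c   0    0    1    1    1    1
  e   0    0    1    1    1    1
  a   0    0    1    1    1    1
  a   0    0    1    1    1    1
  d   0    1    1    2    2    2
  b   0    1    1    2    2    2
LCS length = dp[6][5] = 2

2


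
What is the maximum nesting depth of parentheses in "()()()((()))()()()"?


Input: "()()()((()))()()()"
Tracking depth:
  Position 0 '(': depth becomes 1
  Position 1 ')': depth becomes 0
  Position 2 '(': depth becomes 1
  Position 3 ')': depth becomes 0
  Position 4 '(': depth becomes 1
  Position 5 ')': depth becomes 0
  Position 6 '(': depth becomes 1
  Position 7 '(': depth becomes 2
  Position 8 '(': depth becomes 3
  Position 9 ')': depth becomes 2
  Position 10 ')': depth becomes 1
  Position 11 ')': depth becomes 0
  Position 12 '(': depth becomes 1
  Position 13 ')': depth becomes 0
  Position 14 '(': depth becomes 1
  Position 15 ')': depth becomes 0
  Position 16 '(': depth becomes 1
  Position 17 ')': depth becomes 0
Maximum depth reached: 3

3


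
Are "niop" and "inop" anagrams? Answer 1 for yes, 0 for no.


Strings: "niop", "inop"
Sorted first:  inop
Sorted second: inop
Sorted forms match => anagrams

1


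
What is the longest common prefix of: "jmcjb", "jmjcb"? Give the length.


Words: jmcjb, jmjcb
  Position 0: all 'j' => match
  Position 1: all 'm' => match
  Position 2: ('c', 'j') => mismatch, stop
LCP = "jm" (length 2)

2


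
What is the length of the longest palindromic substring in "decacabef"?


Input: "decacabef"
Checking substrings for palindromes:
  [2:5] "cac" (len 3) => palindrome
  [3:6] "aca" (len 3) => palindrome
Longest palindromic substring: "cac" with length 3

3


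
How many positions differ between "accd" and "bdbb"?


Comparing "accd" and "bdbb" position by position:
  Position 0: 'a' vs 'b' => DIFFER
  Position 1: 'c' vs 'd' => DIFFER
  Position 2: 'c' vs 'b' => DIFFER
  Position 3: 'd' vs 'b' => DIFFER
Positions that differ: 4

4


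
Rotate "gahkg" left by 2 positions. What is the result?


Input: "gahkg", rotate left by 2
First 2 characters: "ga"
Remaining characters: "hkg"
Concatenate remaining + first: "hkg" + "ga" = "hkgga"

hkgga


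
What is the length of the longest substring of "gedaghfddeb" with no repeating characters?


Input: "gedaghfddeb"
Sliding window (track last position of each char):
  Position 0 ('g'): window [0,0] length 1 -- new best
  Position 1 ('e'): window [0,1] length 2 -- new best
  Position 2 ('d'): window [0,2] length 3 -- new best
  Position 3 ('a'): window [0,3] length 4 -- new best
  Position 4 ('g'): repeat (last at 0), move window start to 1
  Position 4 ('g'): window [1,4] length 4
  Position 5 ('h'): window [1,5] length 5 -- new best
  Position 6 ('f'): window [1,6] length 6 -- new best
  Position 7 ('d'): repeat (last at 2), move window start to 3
  Position 7 ('d'): window [3,7] length 5
  Position 8 ('d'): repeat (last at 7), move window start to 8
  Position 8 ('d'): window [8,8] length 1
  Position 9 ('e'): window [8,9] length 2
  Position 10 ('b'): window [8,10] length 3
Longest substring with no repeats: "edaghf" with length 6

6
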